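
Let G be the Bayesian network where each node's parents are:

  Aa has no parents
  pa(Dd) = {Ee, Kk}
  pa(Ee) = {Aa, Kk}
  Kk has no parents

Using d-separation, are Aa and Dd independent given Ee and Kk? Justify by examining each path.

2 paths connect Aa and Dd; each must be blocked for d-separation to hold:
Path 1: Aa → Ee ← Kk → Dd
  Kk is a fork here and Kk is conditioned on, so the path is blocked at Kk.
Path 2: Aa → Ee → Dd
  Ee is a chain here and Ee is conditioned on, so the path is blocked at Ee.
All paths are blocked; Aa ⊥ Dd | {Ee, Kk} holds.

Yes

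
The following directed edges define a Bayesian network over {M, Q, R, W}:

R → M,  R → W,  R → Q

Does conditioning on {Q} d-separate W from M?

No — W and M are not d-separated given {Q}.

The only undirected path from W to M is:
Path 1: W ← R → M
  R is a fork and R is not conditioned on — no node blocks this path, so it is active.
Since the path W ← R → M is active, W and M are not d-separated given {Q}.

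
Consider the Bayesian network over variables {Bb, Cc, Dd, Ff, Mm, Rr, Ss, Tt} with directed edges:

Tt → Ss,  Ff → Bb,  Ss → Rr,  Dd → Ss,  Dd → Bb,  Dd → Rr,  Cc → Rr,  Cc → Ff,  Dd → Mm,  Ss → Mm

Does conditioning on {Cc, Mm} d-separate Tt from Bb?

No — Tt and Bb are not d-separated given {Cc, Mm}.

We examine all 6 paths between Tt and Bb:
Path 1: Tt → Ss ← Dd → Bb
  Ss is a collider and its descendant Mm is conditioned on, which opens it; Dd is a fork and Dd is not conditioned on — no node blocks this path, so it is active.
Path 2: Tt → Ss ← Dd → Rr ← Cc → Ff → Bb
  Rr is a collider here and neither Rr nor any of its descendants is conditioned on, so the collider stays closed — the path is blocked at Rr.
Path 3: Tt → Ss → Rr ← Dd → Bb
  Rr is a collider here and neither Rr nor any of its descendants is conditioned on, so the collider stays closed — the path is blocked at Rr.
Path 4: Tt → Ss → Rr ← Cc → Ff → Bb
  Rr is a collider here and neither Rr nor any of its descendants is conditioned on, so the collider stays closed — the path is blocked at Rr.
Path 5: Tt → Ss → Mm ← Dd → Bb
  Ss is a chain and Ss is not conditioned on; Mm is a collider and Mm is conditioned on, which opens it; Dd is a fork and Dd is not conditioned on — no node blocks this path, so it is active.
Path 6: Tt → Ss → Mm ← Dd → Rr ← Cc → Ff → Bb
  Rr is a collider here and neither Rr nor any of its descendants is conditioned on, so the collider stays closed — the path is blocked at Rr.
Since the path Tt → Ss ← Dd → Bb is active, Tt and Bb are not d-separated given {Cc, Mm}.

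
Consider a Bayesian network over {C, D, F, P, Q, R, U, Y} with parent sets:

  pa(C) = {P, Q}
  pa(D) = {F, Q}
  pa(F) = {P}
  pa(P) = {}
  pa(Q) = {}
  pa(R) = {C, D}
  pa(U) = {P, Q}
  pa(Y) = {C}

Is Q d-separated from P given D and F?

We examine all 5 paths between Q and P:
Path 1: Q → C → R ← D ← F ← P
  R is a collider here and neither R nor any of its descendants is conditioned on, so the collider stays closed — the path is blocked at R.
Path 2: Q → C ← P
  C is a collider here and neither C nor any of its descendants is conditioned on, so the collider stays closed — the path is blocked at C.
Path 3: Q → D ← F ← P
  F is a chain here and F is conditioned on, so the path is blocked at F.
Path 4: Q → D → R ← C ← P
  D is a chain here and D is conditioned on, so the path is blocked at D.
Path 5: Q → U ← P
  U is a collider here and neither U nor any of its descendants is conditioned on, so the collider stays closed — the path is blocked at U.
Since every path is blocked, d-separation holds.

Yes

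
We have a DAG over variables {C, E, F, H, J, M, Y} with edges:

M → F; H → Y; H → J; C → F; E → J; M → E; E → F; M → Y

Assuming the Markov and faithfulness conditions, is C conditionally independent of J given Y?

We examine all 4 paths between C and J:
Path 1: C → F ← M → Y ← H → J
  F is a collider here and neither F nor any of its descendants is conditioned on, so the collider stays closed — the path is blocked at F.
Path 2: C → F ← M → E → J
  F is a collider here and neither F nor any of its descendants is conditioned on, so the collider stays closed — the path is blocked at F.
Path 3: C → F ← E → J
  F is a collider here and neither F nor any of its descendants is conditioned on, so the collider stays closed — the path is blocked at F.
Path 4: C → F ← E ← M → Y ← H → J
  F is a collider here and neither F nor any of its descendants is conditioned on, so the collider stays closed — the path is blocked at F.
All paths are blocked; C ⊥ J | {Y} holds.

Yes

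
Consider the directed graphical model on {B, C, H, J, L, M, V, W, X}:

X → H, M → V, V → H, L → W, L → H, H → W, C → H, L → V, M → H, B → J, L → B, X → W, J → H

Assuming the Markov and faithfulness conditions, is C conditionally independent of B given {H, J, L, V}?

Yes — C and B are d-separated given {H, J, L, V}.

Enumerating the 6 paths from C to B and testing each for blocking by {H, J, L, V}:
Path 1: C → H → W ← L → B
  H is a chain here and H is conditioned on, so the path is blocked at H.
Path 2: C → H ← J ← B
  J is a chain here and J is conditioned on, so the path is blocked at J.
Path 3: C → H ← X → W ← L → B
  W is a collider here and neither W nor any of its descendants is conditioned on, so the collider stays closed — the path is blocked at W.
Path 4: C → H ← L → B
  L is a fork here and L is conditioned on, so the path is blocked at L.
Path 5: C → H ← M → V ← L → B
  L is a fork here and L is conditioned on, so the path is blocked at L.
Path 6: C → H ← V ← L → B
  V is a chain here and V is conditioned on, so the path is blocked at V.
All paths are blocked; C ⊥ B | {H, J, L, V} holds.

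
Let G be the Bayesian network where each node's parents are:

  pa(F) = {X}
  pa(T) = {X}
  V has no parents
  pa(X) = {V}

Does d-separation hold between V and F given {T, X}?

There is one path between V and F:
  1. V → X → F — X:chain[blocks] ⇒ blocked
Every path is blocked, so V and F are d-separated given {T, X}.

Yes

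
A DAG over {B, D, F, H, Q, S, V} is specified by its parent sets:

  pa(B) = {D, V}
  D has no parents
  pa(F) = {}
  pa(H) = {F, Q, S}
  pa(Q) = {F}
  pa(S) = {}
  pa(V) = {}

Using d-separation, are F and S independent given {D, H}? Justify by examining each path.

No — F and S are not d-separated given {D, H}.

Enumerating the 2 paths from F to S and testing each for blocking by {D, H}:
Path 1: F → H ← S
  H is a collider and H is conditioned on, which opens it — no node blocks this path, so it is active.
Path 2: F → Q → H ← S
  Q is a chain and Q is not conditioned on; H is a collider and H is conditioned on, which opens it — no node blocks this path, so it is active.
Since the path F → H ← S is active, F and S are not d-separated given {D, H}.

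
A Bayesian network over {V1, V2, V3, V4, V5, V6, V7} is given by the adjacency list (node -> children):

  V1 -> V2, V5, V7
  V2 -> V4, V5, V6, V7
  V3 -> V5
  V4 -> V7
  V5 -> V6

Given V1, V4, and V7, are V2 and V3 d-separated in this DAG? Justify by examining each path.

Yes

5 paths connect V2 and V3; each must be blocked for d-separation to hold:
Path 1: V2 → V6 ← V5 ← V3
  V6 is a collider here and neither V6 nor any of its descendants is conditioned on, so the collider stays closed — the path is blocked at V6.
Path 2: V2 ← V1 → V5 ← V3
  V1 is a fork here and V1 is conditioned on, so the path is blocked at V1.
Path 3: V2 → V5 ← V3
  V5 is a collider here and neither V5 nor any of its descendants is conditioned on, so the collider stays closed — the path is blocked at V5.
Path 4: V2 → V4 → V7 ← V1 → V5 ← V3
  V4 is a chain here and V4 is conditioned on, so the path is blocked at V4.
Path 5: V2 → V7 ← V1 → V5 ← V3
  V1 is a fork here and V1 is conditioned on, so the path is blocked at V1.
Every path is blocked, so V2 and V3 are d-separated given {V1, V4, V7}.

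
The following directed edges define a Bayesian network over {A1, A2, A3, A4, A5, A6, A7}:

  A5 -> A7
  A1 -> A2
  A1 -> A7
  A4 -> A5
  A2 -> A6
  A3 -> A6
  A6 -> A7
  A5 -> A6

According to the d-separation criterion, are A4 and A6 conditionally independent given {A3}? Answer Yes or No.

No

There are 3 undirected paths between A4 and A6; checking each against the conditioning set {A3}:
Path 1: A4 → A5 → A6
  A5 is a chain and A5 is not conditioned on — no node blocks this path, so it is active.
Path 2: A4 → A5 → A7 ← A6
  A7 is a collider here and neither A7 nor any of its descendants is conditioned on, so the collider stays closed — the path is blocked at A7.
Path 3: A4 → A5 → A7 ← A1 → A2 → A6
  A7 is a collider here and neither A7 nor any of its descendants is conditioned on, so the collider stays closed — the path is blocked at A7.
Since the path A4 → A5 → A6 is active, A4 and A6 are not d-separated given {A3}.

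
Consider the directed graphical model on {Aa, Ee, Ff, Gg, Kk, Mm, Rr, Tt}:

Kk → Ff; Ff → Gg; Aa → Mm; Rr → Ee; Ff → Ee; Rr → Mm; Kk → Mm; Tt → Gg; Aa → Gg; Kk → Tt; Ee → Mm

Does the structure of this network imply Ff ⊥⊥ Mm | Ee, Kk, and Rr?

Yes — Ff and Mm are d-separated given {Ee, Kk, Rr}.

6 paths connect Ff and Mm; each must be blocked for d-separation to hold:
Path 1: Ff → Ee → Mm
  Ee is a chain here and Ee is conditioned on, so the path is blocked at Ee.
Path 2: Ff → Ee ← Rr → Mm
  Rr is a fork here and Rr is conditioned on, so the path is blocked at Rr.
Path 3: Ff → Gg ← Tt ← Kk → Mm
  Gg is a collider here and neither Gg nor any of its descendants is conditioned on, so the collider stays closed — the path is blocked at Gg.
Path 4: Ff → Gg ← Aa → Mm
  Gg is a collider here and neither Gg nor any of its descendants is conditioned on, so the collider stays closed — the path is blocked at Gg.
Path 5: Ff ← Kk → Mm
  Kk is a fork here and Kk is conditioned on, so the path is blocked at Kk.
Path 6: Ff ← Kk → Tt → Gg ← Aa → Mm
  Kk is a fork here and Kk is conditioned on, so the path is blocked at Kk.
Since every path is blocked, d-separation holds.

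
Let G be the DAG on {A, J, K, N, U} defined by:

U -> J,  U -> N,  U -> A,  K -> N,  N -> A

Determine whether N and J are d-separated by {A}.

Enumerating the 2 paths from N to J and testing each for blocking by {A}:
Path 1: N ← U → J
  U is a fork and U is not conditioned on — no node blocks this path, so it is active.
Path 2: N → A ← U → J
  A is a collider and A is conditioned on, which opens it; U is a fork and U is not conditioned on — no node blocks this path, so it is active.
At least one path is unblocked, so d-separation fails.

No — N and J are not d-separated given {A}.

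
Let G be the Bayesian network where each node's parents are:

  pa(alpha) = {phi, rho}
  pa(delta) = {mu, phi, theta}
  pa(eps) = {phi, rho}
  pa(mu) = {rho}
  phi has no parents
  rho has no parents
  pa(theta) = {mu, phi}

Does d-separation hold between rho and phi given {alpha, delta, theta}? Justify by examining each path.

No — rho and phi are not d-separated given {alpha, delta, theta}.

Enumerating the 6 paths from rho to phi and testing each for blocking by {alpha, delta, theta}:
Path 1: rho → eps ← phi
  eps is a collider here and neither eps nor any of its descendants is conditioned on, so the collider stays closed — the path is blocked at eps.
Path 2: rho → alpha ← phi
  alpha is a collider and alpha is conditioned on, which opens it — no node blocks this path, so it is active.
Path 3: rho → mu → delta ← phi
  mu is a chain and mu is not conditioned on; delta is a collider and delta is conditioned on, which opens it — no node blocks this path, so it is active.
Path 4: rho → mu → delta ← theta ← phi
  theta is a chain here and theta is conditioned on, so the path is blocked at theta.
Path 5: rho → mu → theta → delta ← phi
  theta is a chain here and theta is conditioned on, so the path is blocked at theta.
Path 6: rho → mu → theta ← phi
  mu is a chain and mu is not conditioned on; theta is a collider and theta is conditioned on, which opens it — no node blocks this path, so it is active.
Since the path rho → alpha ← phi is active, rho and phi are not d-separated given {alpha, delta, theta}.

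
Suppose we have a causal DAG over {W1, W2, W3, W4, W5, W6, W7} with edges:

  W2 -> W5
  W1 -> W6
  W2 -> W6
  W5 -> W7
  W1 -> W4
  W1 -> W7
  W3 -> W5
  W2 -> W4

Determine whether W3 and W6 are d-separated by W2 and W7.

We examine all 4 paths between W3 and W6:
  1. W3 → W5 → W7 ← W1 → W6 — W5:chain[open]; W7:collider[open]; W1:fork[open] ⇒ active
  2. W3 → W5 → W7 ← W1 → W4 ← W2 → W6 — W5:chain[open]; W7:collider[open]; W1:fork[open]; W4:collider[blocks]; W2:fork[blocks] ⇒ blocked
  3. W3 → W5 ← W2 → W6 — W5:collider[open]; W2:fork[blocks] ⇒ blocked
  4. W3 → W5 ← W2 → W4 ← W1 → W6 — W5:collider[open]; W2:fork[blocks]; W4:collider[blocks]; W1:fork[open] ⇒ blocked
Since the path W3 → W5 → W7 ← W1 → W6 is active, W3 and W6 are not d-separated given {W2, W7}.

No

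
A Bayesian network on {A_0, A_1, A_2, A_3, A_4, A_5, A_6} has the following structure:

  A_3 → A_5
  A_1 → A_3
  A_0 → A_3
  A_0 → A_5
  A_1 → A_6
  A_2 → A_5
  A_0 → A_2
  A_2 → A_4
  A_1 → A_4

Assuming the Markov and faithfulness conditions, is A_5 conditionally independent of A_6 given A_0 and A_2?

No

6 paths connect A_5 and A_6; each must be blocked for d-separation to hold:
  1. A_5 ← A_3 ← A_1 → A_6 — A_3:chain[open]; A_1:fork[open] ⇒ active
  2. A_5 ← A_3 ← A_0 → A_2 → A_4 ← A_1 → A_6 — A_3:chain[open]; A_0:fork[blocks]; A_2:chain[blocks]; A_4:collider[blocks]; A_1:fork[open] ⇒ blocked
  3. A_5 ← A_0 → A_3 ← A_1 → A_6 — A_0:fork[blocks]; A_3:collider[blocks]; A_1:fork[open] ⇒ blocked
  4. A_5 ← A_0 → A_2 → A_4 ← A_1 → A_6 — A_0:fork[blocks]; A_2:chain[blocks]; A_4:collider[blocks]; A_1:fork[open] ⇒ blocked
  5. A_5 ← A_2 → A_4 ← A_1 → A_6 — A_2:fork[blocks]; A_4:collider[blocks]; A_1:fork[open] ⇒ blocked
  6. A_5 ← A_2 ← A_0 → A_3 ← A_1 → A_6 — A_2:chain[blocks]; A_0:fork[blocks]; A_3:collider[blocks]; A_1:fork[open] ⇒ blocked
Since the path A_5 ← A_3 ← A_1 → A_6 is active, A_5 and A_6 are not d-separated given {A_0, A_2}.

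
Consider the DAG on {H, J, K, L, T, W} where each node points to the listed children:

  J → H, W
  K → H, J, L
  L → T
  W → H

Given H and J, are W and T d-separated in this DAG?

We examine all 4 paths between W and T:
Path 1: W → H ← K → L → T
  H is a collider and H is conditioned on, which opens it; K is a fork and K is not conditioned on; L is a chain and L is not conditioned on — no node blocks this path, so it is active.
Path 2: W → H ← J ← K → L → T
  J is a chain here and J is conditioned on, so the path is blocked at J.
Path 3: W ← J → H ← K → L → T
  J is a fork here and J is conditioned on, so the path is blocked at J.
Path 4: W ← J ← K → L → T
  J is a chain here and J is conditioned on, so the path is blocked at J.
Since the path W → H ← K → L → T is active, W and T are not d-separated given {H, J}.

No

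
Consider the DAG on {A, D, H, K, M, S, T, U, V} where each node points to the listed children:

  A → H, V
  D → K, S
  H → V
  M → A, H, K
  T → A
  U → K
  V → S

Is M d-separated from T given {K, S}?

5 paths connect M and T; each must be blocked for d-separation to hold:
Path 1: M → K ← D → S ← V ← H ← A ← T
  K is a collider and K is conditioned on, which opens it; D is a fork and D is not conditioned on; S is a collider and S is conditioned on, which opens it; V is a chain and V is not conditioned on; H is a chain and H is not conditioned on; A is a chain and A is not conditioned on — no node blocks this path, so it is active.
Path 2: M → K ← D → S ← V ← A ← T
  K is a collider and K is conditioned on, which opens it; D is a fork and D is not conditioned on; S is a collider and S is conditioned on, which opens it; V is a chain and V is not conditioned on; A is a chain and A is not conditioned on — no node blocks this path, so it is active.
Path 3: M → H ← A ← T
  H is a collider and its descendant S is conditioned on, which opens it; A is a chain and A is not conditioned on — no node blocks this path, so it is active.
Path 4: M → H → V ← A ← T
  H is a chain and H is not conditioned on; V is a collider and its descendant S is conditioned on, which opens it; A is a chain and A is not conditioned on — no node blocks this path, so it is active.
Path 5: M → A ← T
  A is a collider and its descendant S is conditioned on, which opens it — no node blocks this path, so it is active.
Since the path M → K ← D → S ← V ← H ← A ← T is active, M and T are not d-separated given {K, S}.

No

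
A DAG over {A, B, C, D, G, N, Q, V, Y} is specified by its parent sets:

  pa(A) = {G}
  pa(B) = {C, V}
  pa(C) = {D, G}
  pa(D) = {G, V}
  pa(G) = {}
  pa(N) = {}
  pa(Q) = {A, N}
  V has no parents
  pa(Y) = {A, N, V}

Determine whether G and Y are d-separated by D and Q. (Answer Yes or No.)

No

Enumerating the 6 paths from G to Y and testing each for blocking by {D, Q}:
  1. G → D → C → B ← V → Y — D:chain[blocks]; C:chain[open]; B:collider[blocks]; V:fork[open] ⇒ blocked
  2. G → D ← V → Y — D:collider[open]; V:fork[open] ⇒ active
  3. G → C ← D ← V → Y — C:collider[blocks]; D:chain[blocks]; V:fork[open] ⇒ blocked
  4. G → C → B ← V → Y — C:chain[open]; B:collider[blocks]; V:fork[open] ⇒ blocked
  5. G → A → Y — A:chain[open] ⇒ active
  6. G → A → Q ← N → Y — A:chain[open]; Q:collider[open]; N:fork[open] ⇒ active
Because an active path exists, G and Y are not d-separated.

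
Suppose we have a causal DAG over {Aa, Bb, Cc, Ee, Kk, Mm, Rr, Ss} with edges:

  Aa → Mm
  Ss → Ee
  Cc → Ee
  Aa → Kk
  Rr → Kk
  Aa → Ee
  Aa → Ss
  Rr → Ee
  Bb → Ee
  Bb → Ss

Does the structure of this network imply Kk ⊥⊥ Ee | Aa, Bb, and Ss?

Enumerating the 4 paths from Kk to Ee and testing each for blocking by {Aa, Bb, Ss}:
Path 1: Kk ← Aa → Ee
  Aa is a fork here and Aa is conditioned on, so the path is blocked at Aa.
Path 2: Kk ← Aa → Ss → Ee
  Aa is a fork here and Aa is conditioned on, so the path is blocked at Aa.
Path 3: Kk ← Aa → Ss ← Bb → Ee
  Aa is a fork here and Aa is conditioned on, so the path is blocked at Aa.
Path 4: Kk ← Rr → Ee
  Rr is a fork and Rr is not conditioned on — no node blocks this path, so it is active.
Since the path Kk ← Rr → Ee is active, Kk and Ee are not d-separated given {Aa, Bb, Ss}.

No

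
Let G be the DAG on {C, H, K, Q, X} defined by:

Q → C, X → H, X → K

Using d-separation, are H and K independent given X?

The only undirected path from H to K is:
Path 1: H ← X → K
  X is a fork here and X is conditioned on, so the path is blocked at X.
Since every path is blocked, d-separation holds.

Yes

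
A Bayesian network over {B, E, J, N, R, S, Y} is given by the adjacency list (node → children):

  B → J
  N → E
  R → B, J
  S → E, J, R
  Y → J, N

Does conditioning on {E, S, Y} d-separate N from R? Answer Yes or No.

Yes

Enumerating the 6 paths from N to R and testing each for blocking by {E, S, Y}:
  1. N ← Y → J ← R — Y:fork[blocks]; J:collider[blocks] ⇒ blocked
  2. N ← Y → J ← B ← R — Y:fork[blocks]; J:collider[blocks]; B:chain[open] ⇒ blocked
  3. N ← Y → J ← S → R — Y:fork[blocks]; J:collider[blocks]; S:fork[blocks] ⇒ blocked
  4. N → E ← S → J ← R — E:collider[open]; S:fork[blocks]; J:collider[blocks] ⇒ blocked
  5. N → E ← S → J ← B ← R — E:collider[open]; S:fork[blocks]; J:collider[blocks]; B:chain[open] ⇒ blocked
  6. N → E ← S → R — E:collider[open]; S:fork[blocks] ⇒ blocked
Since every path is blocked, d-separation holds.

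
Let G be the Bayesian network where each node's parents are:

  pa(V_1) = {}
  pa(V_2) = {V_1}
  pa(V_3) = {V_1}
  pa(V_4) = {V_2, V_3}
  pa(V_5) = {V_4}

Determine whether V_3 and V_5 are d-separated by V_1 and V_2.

No — V_3 and V_5 are not d-separated given {V_1, V_2}.

We examine all 2 paths between V_3 and V_5:
Path 1: V_3 ← V_1 → V_2 → V_4 → V_5
  V_1 is a fork here and V_1 is conditioned on, so the path is blocked at V_1.
Path 2: V_3 → V_4 → V_5
  V_4 is a chain and V_4 is not conditioned on — no node blocks this path, so it is active.
Because an active path exists, V_3 and V_5 are not d-separated.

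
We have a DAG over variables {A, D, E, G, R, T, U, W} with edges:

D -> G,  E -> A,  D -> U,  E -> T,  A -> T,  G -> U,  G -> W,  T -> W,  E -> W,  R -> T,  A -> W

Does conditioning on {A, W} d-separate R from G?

No

Enumerating the 5 paths from R to G and testing each for blocking by {A, W}:
  1. R → T → W ← G — T:chain[open]; W:collider[open] ⇒ active
  2. R → T ← E → W ← G — T:collider[open]; E:fork[open]; W:collider[open] ⇒ active
  3. R → T ← E → A → W ← G — T:collider[open]; E:fork[open]; A:chain[blocks]; W:collider[open] ⇒ blocked
  4. R → T ← A → W ← G — T:collider[open]; A:fork[blocks]; W:collider[open] ⇒ blocked
  5. R → T ← A ← E → W ← G — T:collider[open]; A:chain[blocks]; E:fork[open]; W:collider[open] ⇒ blocked
Since the path R → T → W ← G is active, R and G are not d-separated given {A, W}.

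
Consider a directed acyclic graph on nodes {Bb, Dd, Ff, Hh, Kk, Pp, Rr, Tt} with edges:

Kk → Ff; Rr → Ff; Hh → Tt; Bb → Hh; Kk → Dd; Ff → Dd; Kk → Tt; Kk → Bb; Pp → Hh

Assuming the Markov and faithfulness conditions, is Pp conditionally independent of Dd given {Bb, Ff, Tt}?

Enumerating the 4 paths from Pp to Dd and testing each for blocking by {Bb, Ff, Tt}:
Path 1: Pp → Hh ← Bb ← Kk → Dd
  Bb is a chain here and Bb is conditioned on, so the path is blocked at Bb.
Path 2: Pp → Hh ← Bb ← Kk → Ff → Dd
  Bb is a chain here and Bb is conditioned on, so the path is blocked at Bb.
Path 3: Pp → Hh → Tt ← Kk → Dd
  Hh is a chain and Hh is not conditioned on; Tt is a collider and Tt is conditioned on, which opens it; Kk is a fork and Kk is not conditioned on — no node blocks this path, so it is active.
Path 4: Pp → Hh → Tt ← Kk → Ff → Dd
  Ff is a chain here and Ff is conditioned on, so the path is blocked at Ff.
At least one path is unblocked, so d-separation fails.

No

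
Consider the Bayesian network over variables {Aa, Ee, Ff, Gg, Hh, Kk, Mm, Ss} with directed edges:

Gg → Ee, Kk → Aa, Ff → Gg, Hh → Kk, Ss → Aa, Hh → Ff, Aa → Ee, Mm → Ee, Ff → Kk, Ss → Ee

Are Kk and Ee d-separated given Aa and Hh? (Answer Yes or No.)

No

There are 4 undirected paths between Kk and Ee; checking each against the conditioning set {Aa, Hh}:
Path 1: Kk ← Ff → Gg → Ee
  Ff is a fork and Ff is not conditioned on; Gg is a chain and Gg is not conditioned on — no node blocks this path, so it is active.
Path 2: Kk → Aa → Ee
  Aa is a chain here and Aa is conditioned on, so the path is blocked at Aa.
Path 3: Kk → Aa ← Ss → Ee
  Aa is a collider and Aa is conditioned on, which opens it; Ss is a fork and Ss is not conditioned on — no node blocks this path, so it is active.
Path 4: Kk ← Hh → Ff → Gg → Ee
  Hh is a fork here and Hh is conditioned on, so the path is blocked at Hh.
At least one path is unblocked, so d-separation fails.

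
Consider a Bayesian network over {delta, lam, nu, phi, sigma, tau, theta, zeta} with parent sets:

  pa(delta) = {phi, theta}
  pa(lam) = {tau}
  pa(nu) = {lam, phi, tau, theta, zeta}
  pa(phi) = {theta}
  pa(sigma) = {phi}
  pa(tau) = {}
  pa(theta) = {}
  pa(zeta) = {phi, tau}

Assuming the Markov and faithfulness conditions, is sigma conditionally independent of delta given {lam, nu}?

We examine all 6 paths between sigma and delta:
  1. sigma ← phi → nu ← theta → delta — phi:fork[open]; nu:collider[open]; theta:fork[open] ⇒ active
  2. sigma ← phi → zeta ← tau → nu ← theta → delta — phi:fork[open]; zeta:collider[open]; tau:fork[open]; nu:collider[open]; theta:fork[open] ⇒ active
  3. sigma ← phi → zeta ← tau → lam → nu ← theta → delta — phi:fork[open]; zeta:collider[open]; tau:fork[open]; lam:chain[blocks]; nu:collider[open]; theta:fork[open] ⇒ blocked
  4. sigma ← phi → zeta → nu ← theta → delta — phi:fork[open]; zeta:chain[open]; nu:collider[open]; theta:fork[open] ⇒ active
  5. sigma ← phi → delta — phi:fork[open] ⇒ active
  6. sigma ← phi ← theta → delta — phi:chain[open]; theta:fork[open] ⇒ active
At least one path is unblocked, so d-separation fails.

No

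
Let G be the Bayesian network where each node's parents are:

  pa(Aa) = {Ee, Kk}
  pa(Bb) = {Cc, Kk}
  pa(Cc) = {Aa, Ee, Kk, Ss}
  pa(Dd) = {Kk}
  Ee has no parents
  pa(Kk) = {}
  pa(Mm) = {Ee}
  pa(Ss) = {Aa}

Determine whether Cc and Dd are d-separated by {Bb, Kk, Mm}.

There are 5 undirected paths between Cc and Dd; checking each against the conditioning set {Bb, Kk, Mm}:
Path 1: Cc ← Kk → Dd
  Kk is a fork here and Kk is conditioned on, so the path is blocked at Kk.
Path 2: Cc ← Ee → Aa ← Kk → Dd
  Kk is a fork here and Kk is conditioned on, so the path is blocked at Kk.
Path 3: Cc ← Ss ← Aa ← Kk → Dd
  Kk is a fork here and Kk is conditioned on, so the path is blocked at Kk.
Path 4: Cc ← Aa ← Kk → Dd
  Kk is a fork here and Kk is conditioned on, so the path is blocked at Kk.
Path 5: Cc → Bb ← Kk → Dd
  Kk is a fork here and Kk is conditioned on, so the path is blocked at Kk.
All paths are blocked; Cc ⊥ Dd | {Bb, Kk, Mm} holds.

Yes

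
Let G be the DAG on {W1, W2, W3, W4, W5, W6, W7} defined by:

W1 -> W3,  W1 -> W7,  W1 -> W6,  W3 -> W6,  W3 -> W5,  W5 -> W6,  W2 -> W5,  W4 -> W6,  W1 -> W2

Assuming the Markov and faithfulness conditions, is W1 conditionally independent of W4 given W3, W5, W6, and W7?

We examine all 5 paths between W1 and W4:
Path 1: W1 → W6 ← W4
  W6 is a collider and W6 is conditioned on, which opens it — no node blocks this path, so it is active.
Path 2: W1 → W3 → W5 → W6 ← W4
  W3 is a chain here and W3 is conditioned on, so the path is blocked at W3.
Path 3: W1 → W3 → W6 ← W4
  W3 is a chain here and W3 is conditioned on, so the path is blocked at W3.
Path 4: W1 → W2 → W5 → W6 ← W4
  W5 is a chain here and W5 is conditioned on, so the path is blocked at W5.
Path 5: W1 → W2 → W5 ← W3 → W6 ← W4
  W3 is a fork here and W3 is conditioned on, so the path is blocked at W3.
Because an active path exists, W1 and W4 are not d-separated.

No — W1 and W4 are not d-separated given {W3, W5, W6, W7}.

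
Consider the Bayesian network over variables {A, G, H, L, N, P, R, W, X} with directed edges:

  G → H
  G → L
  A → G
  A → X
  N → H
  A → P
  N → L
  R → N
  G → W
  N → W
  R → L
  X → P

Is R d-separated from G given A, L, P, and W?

There are 6 undirected paths between R and G; checking each against the conditioning set {A, L, P, W}:
Path 1: R → N → W ← G
  N is a chain and N is not conditioned on; W is a collider and W is conditioned on, which opens it — no node blocks this path, so it is active.
Path 2: R → N → H ← G
  H is a collider here and neither H nor any of its descendants is conditioned on, so the collider stays closed — the path is blocked at H.
Path 3: R → N → L ← G
  N is a chain and N is not conditioned on; L is a collider and L is conditioned on, which opens it — no node blocks this path, so it is active.
Path 4: R → L ← N → W ← G
  L is a collider and L is conditioned on, which opens it; N is a fork and N is not conditioned on; W is a collider and W is conditioned on, which opens it — no node blocks this path, so it is active.
Path 5: R → L ← N → H ← G
  H is a collider here and neither H nor any of its descendants is conditioned on, so the collider stays closed — the path is blocked at H.
Path 6: R → L ← G
  L is a collider and L is conditioned on, which opens it — no node blocks this path, so it is active.
Because an active path exists, R and G are not d-separated.

No — R and G are not d-separated given {A, L, P, W}.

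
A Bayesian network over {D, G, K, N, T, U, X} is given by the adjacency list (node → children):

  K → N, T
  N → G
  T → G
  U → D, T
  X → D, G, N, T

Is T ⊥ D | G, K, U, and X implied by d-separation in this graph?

We examine all 6 paths between T and D:
  1. T ← K → N ← X → D — K:fork[blocks]; N:collider[open]; X:fork[blocks] ⇒ blocked
  2. T ← K → N → G ← X → D — K:fork[blocks]; N:chain[open]; G:collider[open]; X:fork[blocks] ⇒ blocked
  3. T ← U → D — U:fork[blocks] ⇒ blocked
  4. T ← X → D — X:fork[blocks] ⇒ blocked
  5. T → G ← N ← X → D — G:collider[open]; N:chain[open]; X:fork[blocks] ⇒ blocked
  6. T → G ← X → D — G:collider[open]; X:fork[blocks] ⇒ blocked
Every path is blocked, so T and D are d-separated given {G, K, U, X}.

Yes — T and D are d-separated given {G, K, U, X}.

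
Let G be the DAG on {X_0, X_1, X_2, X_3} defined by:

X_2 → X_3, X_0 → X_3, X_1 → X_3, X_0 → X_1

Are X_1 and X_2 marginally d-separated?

2 paths connect X_1 and X_2; each must be blocked for d-separation to hold:
  1. X_1 → X_3 ← X_2 — X_3:collider[blocks] ⇒ blocked
  2. X_1 ← X_0 → X_3 ← X_2 — X_0:fork[open]; X_3:collider[blocks] ⇒ blocked
Since every path is blocked, d-separation holds.

Yes — X_1 and X_2 are d-separated given ∅.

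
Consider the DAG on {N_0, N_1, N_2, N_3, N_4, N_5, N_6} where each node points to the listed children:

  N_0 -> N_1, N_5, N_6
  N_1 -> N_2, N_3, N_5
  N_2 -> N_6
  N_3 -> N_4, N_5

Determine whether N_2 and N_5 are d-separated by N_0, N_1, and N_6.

We examine all 6 paths between N_2 and N_5:
Path 1: N_2 ← N_1 → N_5
  N_1 is a fork here and N_1 is conditioned on, so the path is blocked at N_1.
Path 2: N_2 ← N_1 → N_3 → N_5
  N_1 is a fork here and N_1 is conditioned on, so the path is blocked at N_1.
Path 3: N_2 ← N_1 ← N_0 → N_5
  N_1 is a chain here and N_1 is conditioned on, so the path is blocked at N_1.
Path 4: N_2 → N_6 ← N_0 → N_5
  N_0 is a fork here and N_0 is conditioned on, so the path is blocked at N_0.
Path 5: N_2 → N_6 ← N_0 → N_1 → N_5
  N_0 is a fork here and N_0 is conditioned on, so the path is blocked at N_0.
Path 6: N_2 → N_6 ← N_0 → N_1 → N_3 → N_5
  N_0 is a fork here and N_0 is conditioned on, so the path is blocked at N_0.
All paths are blocked; N_2 ⊥ N_5 | {N_0, N_1, N_6} holds.

Yes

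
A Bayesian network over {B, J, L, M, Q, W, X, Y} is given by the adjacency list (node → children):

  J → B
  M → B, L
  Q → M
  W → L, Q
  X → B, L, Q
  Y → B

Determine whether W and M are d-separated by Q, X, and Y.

Enumerating the 6 paths from W to M and testing each for blocking by {Q, X, Y}:
Path 1: W → L ← X → Q → M
  L is a collider here and neither L nor any of its descendants is conditioned on, so the collider stays closed — the path is blocked at L.
Path 2: W → L ← X → B ← M
  L is a collider here and neither L nor any of its descendants is conditioned on, so the collider stays closed — the path is blocked at L.
Path 3: W → L ← M
  L is a collider here and neither L nor any of its descendants is conditioned on, so the collider stays closed — the path is blocked at L.
Path 4: W → Q ← X → L ← M
  X is a fork here and X is conditioned on, so the path is blocked at X.
Path 5: W → Q ← X → B ← M
  X is a fork here and X is conditioned on, so the path is blocked at X.
Path 6: W → Q → M
  Q is a chain here and Q is conditioned on, so the path is blocked at Q.
Every path is blocked, so W and M are d-separated given {Q, X, Y}.

Yes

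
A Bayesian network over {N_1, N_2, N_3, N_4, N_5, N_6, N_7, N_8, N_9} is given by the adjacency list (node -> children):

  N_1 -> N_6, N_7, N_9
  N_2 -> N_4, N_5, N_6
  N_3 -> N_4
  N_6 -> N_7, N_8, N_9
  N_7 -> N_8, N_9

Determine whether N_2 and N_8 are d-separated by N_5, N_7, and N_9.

No — N_2 and N_8 are not d-separated given {N_5, N_7, N_9}.

We examine all 6 paths between N_2 and N_8:
  1. N_2 → N_6 → N_7 → N_8 — N_6:chain[open]; N_7:chain[blocks] ⇒ blocked
  2. N_2 → N_6 ← N_1 → N_7 → N_8 — N_6:collider[open]; N_1:fork[open]; N_7:chain[blocks] ⇒ blocked
  3. N_2 → N_6 ← N_1 → N_9 ← N_7 → N_8 — N_6:collider[open]; N_1:fork[open]; N_9:collider[open]; N_7:fork[blocks] ⇒ blocked
  4. N_2 → N_6 → N_8 — N_6:chain[open] ⇒ active
  5. N_2 → N_6 → N_9 ← N_7 → N_8 — N_6:chain[open]; N_9:collider[open]; N_7:fork[blocks] ⇒ blocked
  6. N_2 → N_6 → N_9 ← N_1 → N_7 → N_8 — N_6:chain[open]; N_9:collider[open]; N_1:fork[open]; N_7:chain[blocks] ⇒ blocked
Because an active path exists, N_2 and N_8 are not d-separated.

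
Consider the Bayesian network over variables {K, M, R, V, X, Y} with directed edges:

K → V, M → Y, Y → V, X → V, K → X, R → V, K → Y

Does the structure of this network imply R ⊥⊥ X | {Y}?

Yes

3 paths connect R and X; each must be blocked for d-separation to hold:
Path 1: R → V ← K → X
  V is a collider here and neither V nor any of its descendants is conditioned on, so the collider stays closed — the path is blocked at V.
Path 2: R → V ← Y ← K → X
  V is a collider here and neither V nor any of its descendants is conditioned on, so the collider stays closed — the path is blocked at V.
Path 3: R → V ← X
  V is a collider here and neither V nor any of its descendants is conditioned on, so the collider stays closed — the path is blocked at V.
All paths are blocked; R ⊥ X | {Y} holds.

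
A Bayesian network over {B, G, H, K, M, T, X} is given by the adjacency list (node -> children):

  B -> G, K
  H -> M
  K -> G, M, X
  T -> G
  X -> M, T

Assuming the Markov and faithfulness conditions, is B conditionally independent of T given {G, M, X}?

No

We examine all 6 paths between B and T:
Path 1: B → K → X → T
  X is a chain here and X is conditioned on, so the path is blocked at X.
Path 2: B → K → M ← X → T
  X is a fork here and X is conditioned on, so the path is blocked at X.
Path 3: B → K → G ← T
  K is a chain and K is not conditioned on; G is a collider and G is conditioned on, which opens it — no node blocks this path, so it is active.
Path 4: B → G ← T
  G is a collider and G is conditioned on, which opens it — no node blocks this path, so it is active.
Path 5: B → G ← K → X → T
  X is a chain here and X is conditioned on, so the path is blocked at X.
Path 6: B → G ← K → M ← X → T
  X is a fork here and X is conditioned on, so the path is blocked at X.
Because an active path exists, B and T are not d-separated.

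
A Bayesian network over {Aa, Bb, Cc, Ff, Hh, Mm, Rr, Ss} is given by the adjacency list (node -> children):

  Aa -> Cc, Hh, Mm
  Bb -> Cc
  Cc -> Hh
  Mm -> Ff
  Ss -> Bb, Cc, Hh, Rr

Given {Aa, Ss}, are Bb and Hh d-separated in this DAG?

No — Bb and Hh are not d-separated given {Aa, Ss}.

6 paths connect Bb and Hh; each must be blocked for d-separation to hold:
Path 1: Bb → Cc ← Aa → Hh
  Cc is a collider here and neither Cc nor any of its descendants is conditioned on, so the collider stays closed — the path is blocked at Cc.
Path 2: Bb → Cc ← Ss → Hh
  Cc is a collider here and neither Cc nor any of its descendants is conditioned on, so the collider stays closed — the path is blocked at Cc.
Path 3: Bb → Cc → Hh
  Cc is a chain and Cc is not conditioned on — no node blocks this path, so it is active.
Path 4: Bb ← Ss → Cc ← Aa → Hh
  Ss is a fork here and Ss is conditioned on, so the path is blocked at Ss.
Path 5: Bb ← Ss → Cc → Hh
  Ss is a fork here and Ss is conditioned on, so the path is blocked at Ss.
Path 6: Bb ← Ss → Hh
  Ss is a fork here and Ss is conditioned on, so the path is blocked at Ss.
At least one path is unblocked, so d-separation fails.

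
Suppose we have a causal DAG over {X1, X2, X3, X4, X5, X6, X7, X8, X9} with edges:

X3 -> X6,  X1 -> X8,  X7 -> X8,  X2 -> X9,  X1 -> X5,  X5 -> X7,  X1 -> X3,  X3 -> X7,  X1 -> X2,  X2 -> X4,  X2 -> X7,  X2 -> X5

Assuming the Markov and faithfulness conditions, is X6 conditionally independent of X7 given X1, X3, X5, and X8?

There are 6 undirected paths between X6 and X7; checking each against the conditioning set {X1, X3, X5, X8}:
Path 1: X6 ← X3 ← X1 → X8 ← X7
  X3 is a chain here and X3 is conditioned on, so the path is blocked at X3.
Path 2: X6 ← X3 ← X1 → X5 → X7
  X3 is a chain here and X3 is conditioned on, so the path is blocked at X3.
Path 3: X6 ← X3 ← X1 → X5 ← X2 → X7
  X3 is a chain here and X3 is conditioned on, so the path is blocked at X3.
Path 4: X6 ← X3 ← X1 → X2 → X7
  X3 is a chain here and X3 is conditioned on, so the path is blocked at X3.
Path 5: X6 ← X3 ← X1 → X2 → X5 → X7
  X3 is a chain here and X3 is conditioned on, so the path is blocked at X3.
Path 6: X6 ← X3 → X7
  X3 is a fork here and X3 is conditioned on, so the path is blocked at X3.
Since every path is blocked, d-separation holds.

Yes — X6 and X7 are d-separated given {X1, X3, X5, X8}.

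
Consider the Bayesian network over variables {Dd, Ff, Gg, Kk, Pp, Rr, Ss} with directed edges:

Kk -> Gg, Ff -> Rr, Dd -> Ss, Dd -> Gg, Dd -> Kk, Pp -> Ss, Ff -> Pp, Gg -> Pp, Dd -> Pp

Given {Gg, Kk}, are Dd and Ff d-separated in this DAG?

Yes

We examine all 4 paths between Dd and Ff:
  1. Dd → Kk → Gg → Pp ← Ff — Kk:chain[blocks]; Gg:chain[blocks]; Pp:collider[blocks] ⇒ blocked
  2. Dd → Gg → Pp ← Ff — Gg:chain[blocks]; Pp:collider[blocks] ⇒ blocked
  3. Dd → Ss ← Pp ← Ff — Ss:collider[blocks]; Pp:chain[open] ⇒ blocked
  4. Dd → Pp ← Ff — Pp:collider[blocks] ⇒ blocked
Every path is blocked, so Dd and Ff are d-separated given {Gg, Kk}.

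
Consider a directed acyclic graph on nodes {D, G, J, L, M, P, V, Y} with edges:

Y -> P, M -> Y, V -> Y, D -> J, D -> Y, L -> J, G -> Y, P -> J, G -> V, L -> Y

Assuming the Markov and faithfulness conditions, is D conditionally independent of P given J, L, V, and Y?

Enumerating the 4 paths from D to P and testing each for blocking by {J, L, V, Y}:
Path 1: D → J ← L → Y → P
  L is a fork here and L is conditioned on, so the path is blocked at L.
Path 2: D → J ← P
  J is a collider and J is conditioned on, which opens it — no node blocks this path, so it is active.
Path 3: D → Y ← L → J ← P
  L is a fork here and L is conditioned on, so the path is blocked at L.
Path 4: D → Y → P
  Y is a chain here and Y is conditioned on, so the path is blocked at Y.
Because an active path exists, D and P are not d-separated.

No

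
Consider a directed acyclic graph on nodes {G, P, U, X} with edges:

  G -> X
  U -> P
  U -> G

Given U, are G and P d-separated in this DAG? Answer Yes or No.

There is one path between G and P:
Path 1: G ← U → P
  U is a fork here and U is conditioned on, so the path is blocked at U.
Since every path is blocked, d-separation holds.

Yes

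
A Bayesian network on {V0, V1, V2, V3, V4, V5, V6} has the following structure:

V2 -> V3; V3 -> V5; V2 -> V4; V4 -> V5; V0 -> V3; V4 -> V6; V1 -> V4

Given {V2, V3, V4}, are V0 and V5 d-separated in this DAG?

Yes — V0 and V5 are d-separated given {V2, V3, V4}.

There are 2 undirected paths between V0 and V5; checking each against the conditioning set {V2, V3, V4}:
  1. V0 → V3 ← V2 → V4 → V5 — V3:collider[open]; V2:fork[blocks]; V4:chain[blocks] ⇒ blocked
  2. V0 → V3 → V5 — V3:chain[blocks] ⇒ blocked
Every path is blocked, so V0 and V5 are d-separated given {V2, V3, V4}.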